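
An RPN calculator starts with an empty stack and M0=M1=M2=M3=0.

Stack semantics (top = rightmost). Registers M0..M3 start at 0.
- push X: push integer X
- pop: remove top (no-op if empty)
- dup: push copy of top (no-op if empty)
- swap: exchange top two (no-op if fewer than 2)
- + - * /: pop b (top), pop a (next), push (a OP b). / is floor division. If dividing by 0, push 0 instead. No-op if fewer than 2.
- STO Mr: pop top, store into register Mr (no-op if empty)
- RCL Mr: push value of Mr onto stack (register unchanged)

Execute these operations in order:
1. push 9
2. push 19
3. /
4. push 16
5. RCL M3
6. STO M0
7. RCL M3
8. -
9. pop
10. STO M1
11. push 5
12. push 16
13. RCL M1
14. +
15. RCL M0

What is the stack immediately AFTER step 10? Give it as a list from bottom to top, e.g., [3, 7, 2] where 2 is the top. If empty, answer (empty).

After op 1 (push 9): stack=[9] mem=[0,0,0,0]
After op 2 (push 19): stack=[9,19] mem=[0,0,0,0]
After op 3 (/): stack=[0] mem=[0,0,0,0]
After op 4 (push 16): stack=[0,16] mem=[0,0,0,0]
After op 5 (RCL M3): stack=[0,16,0] mem=[0,0,0,0]
After op 6 (STO M0): stack=[0,16] mem=[0,0,0,0]
After op 7 (RCL M3): stack=[0,16,0] mem=[0,0,0,0]
After op 8 (-): stack=[0,16] mem=[0,0,0,0]
After op 9 (pop): stack=[0] mem=[0,0,0,0]
After op 10 (STO M1): stack=[empty] mem=[0,0,0,0]

(empty)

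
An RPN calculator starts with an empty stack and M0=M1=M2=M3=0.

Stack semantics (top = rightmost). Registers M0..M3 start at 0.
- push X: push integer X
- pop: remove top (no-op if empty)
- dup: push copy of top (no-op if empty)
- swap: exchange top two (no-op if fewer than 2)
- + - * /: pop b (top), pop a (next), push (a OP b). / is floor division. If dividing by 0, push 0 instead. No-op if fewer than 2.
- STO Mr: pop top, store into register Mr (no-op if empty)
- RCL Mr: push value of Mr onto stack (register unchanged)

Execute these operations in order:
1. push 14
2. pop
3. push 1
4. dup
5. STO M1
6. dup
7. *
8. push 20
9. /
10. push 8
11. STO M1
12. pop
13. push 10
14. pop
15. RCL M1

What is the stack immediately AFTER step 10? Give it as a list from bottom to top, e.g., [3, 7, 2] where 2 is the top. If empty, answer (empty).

After op 1 (push 14): stack=[14] mem=[0,0,0,0]
After op 2 (pop): stack=[empty] mem=[0,0,0,0]
After op 3 (push 1): stack=[1] mem=[0,0,0,0]
After op 4 (dup): stack=[1,1] mem=[0,0,0,0]
After op 5 (STO M1): stack=[1] mem=[0,1,0,0]
After op 6 (dup): stack=[1,1] mem=[0,1,0,0]
After op 7 (*): stack=[1] mem=[0,1,0,0]
After op 8 (push 20): stack=[1,20] mem=[0,1,0,0]
After op 9 (/): stack=[0] mem=[0,1,0,0]
After op 10 (push 8): stack=[0,8] mem=[0,1,0,0]

[0, 8]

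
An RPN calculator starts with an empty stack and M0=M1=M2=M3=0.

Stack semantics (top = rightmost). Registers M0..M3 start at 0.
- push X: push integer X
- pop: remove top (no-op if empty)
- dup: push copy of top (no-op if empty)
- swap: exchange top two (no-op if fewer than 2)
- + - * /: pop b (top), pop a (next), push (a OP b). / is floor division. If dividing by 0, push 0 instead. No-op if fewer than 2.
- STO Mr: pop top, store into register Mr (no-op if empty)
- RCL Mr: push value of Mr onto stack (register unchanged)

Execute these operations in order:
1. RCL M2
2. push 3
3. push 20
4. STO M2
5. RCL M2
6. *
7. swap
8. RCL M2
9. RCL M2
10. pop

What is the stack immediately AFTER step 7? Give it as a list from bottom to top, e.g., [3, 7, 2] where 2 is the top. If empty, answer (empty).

After op 1 (RCL M2): stack=[0] mem=[0,0,0,0]
After op 2 (push 3): stack=[0,3] mem=[0,0,0,0]
After op 3 (push 20): stack=[0,3,20] mem=[0,0,0,0]
After op 4 (STO M2): stack=[0,3] mem=[0,0,20,0]
After op 5 (RCL M2): stack=[0,3,20] mem=[0,0,20,0]
After op 6 (*): stack=[0,60] mem=[0,0,20,0]
After op 7 (swap): stack=[60,0] mem=[0,0,20,0]

[60, 0]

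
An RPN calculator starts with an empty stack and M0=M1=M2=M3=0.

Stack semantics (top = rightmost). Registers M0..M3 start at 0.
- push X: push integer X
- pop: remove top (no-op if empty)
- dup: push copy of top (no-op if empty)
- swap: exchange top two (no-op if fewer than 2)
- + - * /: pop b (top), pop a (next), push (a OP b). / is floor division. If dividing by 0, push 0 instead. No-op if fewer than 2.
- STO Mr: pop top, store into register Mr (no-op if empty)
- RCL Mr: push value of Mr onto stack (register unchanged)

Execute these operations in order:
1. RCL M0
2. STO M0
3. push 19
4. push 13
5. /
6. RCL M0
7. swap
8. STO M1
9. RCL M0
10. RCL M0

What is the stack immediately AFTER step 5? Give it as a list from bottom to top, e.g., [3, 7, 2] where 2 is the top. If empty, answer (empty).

After op 1 (RCL M0): stack=[0] mem=[0,0,0,0]
After op 2 (STO M0): stack=[empty] mem=[0,0,0,0]
After op 3 (push 19): stack=[19] mem=[0,0,0,0]
After op 4 (push 13): stack=[19,13] mem=[0,0,0,0]
After op 5 (/): stack=[1] mem=[0,0,0,0]

[1]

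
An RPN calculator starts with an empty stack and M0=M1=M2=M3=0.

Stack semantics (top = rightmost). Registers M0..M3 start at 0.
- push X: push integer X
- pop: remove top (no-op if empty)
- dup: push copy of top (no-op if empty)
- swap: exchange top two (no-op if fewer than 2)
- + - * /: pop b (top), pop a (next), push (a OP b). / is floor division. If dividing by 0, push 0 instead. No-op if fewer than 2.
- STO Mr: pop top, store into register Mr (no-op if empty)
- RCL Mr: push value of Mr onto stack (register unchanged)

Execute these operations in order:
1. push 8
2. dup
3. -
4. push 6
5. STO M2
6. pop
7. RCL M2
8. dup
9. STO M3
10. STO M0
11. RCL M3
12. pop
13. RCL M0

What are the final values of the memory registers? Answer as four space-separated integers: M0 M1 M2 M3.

Answer: 6 0 6 6

Derivation:
After op 1 (push 8): stack=[8] mem=[0,0,0,0]
After op 2 (dup): stack=[8,8] mem=[0,0,0,0]
After op 3 (-): stack=[0] mem=[0,0,0,0]
After op 4 (push 6): stack=[0,6] mem=[0,0,0,0]
After op 5 (STO M2): stack=[0] mem=[0,0,6,0]
After op 6 (pop): stack=[empty] mem=[0,0,6,0]
After op 7 (RCL M2): stack=[6] mem=[0,0,6,0]
After op 8 (dup): stack=[6,6] mem=[0,0,6,0]
After op 9 (STO M3): stack=[6] mem=[0,0,6,6]
After op 10 (STO M0): stack=[empty] mem=[6,0,6,6]
After op 11 (RCL M3): stack=[6] mem=[6,0,6,6]
After op 12 (pop): stack=[empty] mem=[6,0,6,6]
After op 13 (RCL M0): stack=[6] mem=[6,0,6,6]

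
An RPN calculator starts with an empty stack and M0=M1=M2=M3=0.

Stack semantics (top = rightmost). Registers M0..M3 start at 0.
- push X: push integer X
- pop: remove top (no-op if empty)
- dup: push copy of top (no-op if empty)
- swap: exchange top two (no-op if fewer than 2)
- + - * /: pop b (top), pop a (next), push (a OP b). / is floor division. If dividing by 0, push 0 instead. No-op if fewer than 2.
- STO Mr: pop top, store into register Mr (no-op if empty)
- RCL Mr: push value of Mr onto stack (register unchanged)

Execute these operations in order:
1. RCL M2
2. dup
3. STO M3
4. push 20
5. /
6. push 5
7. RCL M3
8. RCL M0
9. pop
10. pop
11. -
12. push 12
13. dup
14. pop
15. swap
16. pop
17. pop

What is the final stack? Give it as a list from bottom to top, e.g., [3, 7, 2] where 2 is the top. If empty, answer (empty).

After op 1 (RCL M2): stack=[0] mem=[0,0,0,0]
After op 2 (dup): stack=[0,0] mem=[0,0,0,0]
After op 3 (STO M3): stack=[0] mem=[0,0,0,0]
After op 4 (push 20): stack=[0,20] mem=[0,0,0,0]
After op 5 (/): stack=[0] mem=[0,0,0,0]
After op 6 (push 5): stack=[0,5] mem=[0,0,0,0]
After op 7 (RCL M3): stack=[0,5,0] mem=[0,0,0,0]
After op 8 (RCL M0): stack=[0,5,0,0] mem=[0,0,0,0]
After op 9 (pop): stack=[0,5,0] mem=[0,0,0,0]
After op 10 (pop): stack=[0,5] mem=[0,0,0,0]
After op 11 (-): stack=[-5] mem=[0,0,0,0]
After op 12 (push 12): stack=[-5,12] mem=[0,0,0,0]
After op 13 (dup): stack=[-5,12,12] mem=[0,0,0,0]
After op 14 (pop): stack=[-5,12] mem=[0,0,0,0]
After op 15 (swap): stack=[12,-5] mem=[0,0,0,0]
After op 16 (pop): stack=[12] mem=[0,0,0,0]
After op 17 (pop): stack=[empty] mem=[0,0,0,0]

Answer: (empty)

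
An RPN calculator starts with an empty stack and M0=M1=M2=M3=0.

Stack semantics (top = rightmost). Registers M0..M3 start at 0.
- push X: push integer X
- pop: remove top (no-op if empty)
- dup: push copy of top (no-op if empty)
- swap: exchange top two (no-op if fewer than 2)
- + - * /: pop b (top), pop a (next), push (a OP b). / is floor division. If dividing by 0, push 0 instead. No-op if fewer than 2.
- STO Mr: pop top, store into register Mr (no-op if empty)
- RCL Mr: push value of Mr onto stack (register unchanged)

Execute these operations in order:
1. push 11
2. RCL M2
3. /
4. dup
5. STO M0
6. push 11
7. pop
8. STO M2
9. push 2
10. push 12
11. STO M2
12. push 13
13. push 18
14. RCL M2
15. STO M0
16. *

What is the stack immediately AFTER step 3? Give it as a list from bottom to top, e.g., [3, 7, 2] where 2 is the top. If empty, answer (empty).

After op 1 (push 11): stack=[11] mem=[0,0,0,0]
After op 2 (RCL M2): stack=[11,0] mem=[0,0,0,0]
After op 3 (/): stack=[0] mem=[0,0,0,0]

[0]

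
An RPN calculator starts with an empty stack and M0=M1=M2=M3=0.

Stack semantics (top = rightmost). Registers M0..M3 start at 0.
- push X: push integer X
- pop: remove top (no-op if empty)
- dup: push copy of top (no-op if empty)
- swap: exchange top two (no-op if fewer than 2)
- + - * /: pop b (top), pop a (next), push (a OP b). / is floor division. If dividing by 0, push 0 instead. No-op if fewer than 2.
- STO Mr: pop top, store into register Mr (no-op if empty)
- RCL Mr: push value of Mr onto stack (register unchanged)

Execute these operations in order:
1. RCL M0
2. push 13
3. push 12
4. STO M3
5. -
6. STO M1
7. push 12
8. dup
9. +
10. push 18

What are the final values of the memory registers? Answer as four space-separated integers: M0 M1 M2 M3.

After op 1 (RCL M0): stack=[0] mem=[0,0,0,0]
After op 2 (push 13): stack=[0,13] mem=[0,0,0,0]
After op 3 (push 12): stack=[0,13,12] mem=[0,0,0,0]
After op 4 (STO M3): stack=[0,13] mem=[0,0,0,12]
After op 5 (-): stack=[-13] mem=[0,0,0,12]
After op 6 (STO M1): stack=[empty] mem=[0,-13,0,12]
After op 7 (push 12): stack=[12] mem=[0,-13,0,12]
After op 8 (dup): stack=[12,12] mem=[0,-13,0,12]
After op 9 (+): stack=[24] mem=[0,-13,0,12]
After op 10 (push 18): stack=[24,18] mem=[0,-13,0,12]

Answer: 0 -13 0 12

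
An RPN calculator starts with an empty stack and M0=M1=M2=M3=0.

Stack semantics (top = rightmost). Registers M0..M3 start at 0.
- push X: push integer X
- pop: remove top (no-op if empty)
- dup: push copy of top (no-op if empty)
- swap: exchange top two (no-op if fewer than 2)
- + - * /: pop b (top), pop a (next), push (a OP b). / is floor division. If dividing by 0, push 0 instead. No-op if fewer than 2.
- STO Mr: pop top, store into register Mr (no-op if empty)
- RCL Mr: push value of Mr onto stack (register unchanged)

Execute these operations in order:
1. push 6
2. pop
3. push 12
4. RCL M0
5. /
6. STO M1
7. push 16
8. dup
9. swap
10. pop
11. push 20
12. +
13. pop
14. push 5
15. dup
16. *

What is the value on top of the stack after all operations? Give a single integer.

Answer: 25

Derivation:
After op 1 (push 6): stack=[6] mem=[0,0,0,0]
After op 2 (pop): stack=[empty] mem=[0,0,0,0]
After op 3 (push 12): stack=[12] mem=[0,0,0,0]
After op 4 (RCL M0): stack=[12,0] mem=[0,0,0,0]
After op 5 (/): stack=[0] mem=[0,0,0,0]
After op 6 (STO M1): stack=[empty] mem=[0,0,0,0]
After op 7 (push 16): stack=[16] mem=[0,0,0,0]
After op 8 (dup): stack=[16,16] mem=[0,0,0,0]
After op 9 (swap): stack=[16,16] mem=[0,0,0,0]
After op 10 (pop): stack=[16] mem=[0,0,0,0]
After op 11 (push 20): stack=[16,20] mem=[0,0,0,0]
After op 12 (+): stack=[36] mem=[0,0,0,0]
After op 13 (pop): stack=[empty] mem=[0,0,0,0]
After op 14 (push 5): stack=[5] mem=[0,0,0,0]
After op 15 (dup): stack=[5,5] mem=[0,0,0,0]
After op 16 (*): stack=[25] mem=[0,0,0,0]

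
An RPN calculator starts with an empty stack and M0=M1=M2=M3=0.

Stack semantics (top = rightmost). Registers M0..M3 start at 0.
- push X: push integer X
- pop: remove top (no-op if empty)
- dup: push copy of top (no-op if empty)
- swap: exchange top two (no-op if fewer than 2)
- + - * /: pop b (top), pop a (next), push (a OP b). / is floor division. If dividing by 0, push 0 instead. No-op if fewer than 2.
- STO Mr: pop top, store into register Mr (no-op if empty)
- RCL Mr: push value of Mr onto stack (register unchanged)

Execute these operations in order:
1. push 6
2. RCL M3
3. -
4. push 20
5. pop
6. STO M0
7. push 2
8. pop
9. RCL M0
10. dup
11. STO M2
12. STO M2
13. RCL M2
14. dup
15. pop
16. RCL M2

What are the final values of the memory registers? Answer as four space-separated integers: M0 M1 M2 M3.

After op 1 (push 6): stack=[6] mem=[0,0,0,0]
After op 2 (RCL M3): stack=[6,0] mem=[0,0,0,0]
After op 3 (-): stack=[6] mem=[0,0,0,0]
After op 4 (push 20): stack=[6,20] mem=[0,0,0,0]
After op 5 (pop): stack=[6] mem=[0,0,0,0]
After op 6 (STO M0): stack=[empty] mem=[6,0,0,0]
After op 7 (push 2): stack=[2] mem=[6,0,0,0]
After op 8 (pop): stack=[empty] mem=[6,0,0,0]
After op 9 (RCL M0): stack=[6] mem=[6,0,0,0]
After op 10 (dup): stack=[6,6] mem=[6,0,0,0]
After op 11 (STO M2): stack=[6] mem=[6,0,6,0]
After op 12 (STO M2): stack=[empty] mem=[6,0,6,0]
After op 13 (RCL M2): stack=[6] mem=[6,0,6,0]
After op 14 (dup): stack=[6,6] mem=[6,0,6,0]
After op 15 (pop): stack=[6] mem=[6,0,6,0]
After op 16 (RCL M2): stack=[6,6] mem=[6,0,6,0]

Answer: 6 0 6 0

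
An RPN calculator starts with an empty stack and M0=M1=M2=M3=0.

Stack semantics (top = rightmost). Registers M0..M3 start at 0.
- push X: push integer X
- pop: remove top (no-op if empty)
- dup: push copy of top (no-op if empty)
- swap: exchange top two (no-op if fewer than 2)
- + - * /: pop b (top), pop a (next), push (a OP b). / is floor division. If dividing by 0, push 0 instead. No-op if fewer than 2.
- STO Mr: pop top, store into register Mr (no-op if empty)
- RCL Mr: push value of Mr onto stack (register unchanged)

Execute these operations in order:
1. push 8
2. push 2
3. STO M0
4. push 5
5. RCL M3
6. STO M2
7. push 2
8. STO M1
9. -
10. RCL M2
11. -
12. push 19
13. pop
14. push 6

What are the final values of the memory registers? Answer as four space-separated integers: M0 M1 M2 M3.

After op 1 (push 8): stack=[8] mem=[0,0,0,0]
After op 2 (push 2): stack=[8,2] mem=[0,0,0,0]
After op 3 (STO M0): stack=[8] mem=[2,0,0,0]
After op 4 (push 5): stack=[8,5] mem=[2,0,0,0]
After op 5 (RCL M3): stack=[8,5,0] mem=[2,0,0,0]
After op 6 (STO M2): stack=[8,5] mem=[2,0,0,0]
After op 7 (push 2): stack=[8,5,2] mem=[2,0,0,0]
After op 8 (STO M1): stack=[8,5] mem=[2,2,0,0]
After op 9 (-): stack=[3] mem=[2,2,0,0]
After op 10 (RCL M2): stack=[3,0] mem=[2,2,0,0]
After op 11 (-): stack=[3] mem=[2,2,0,0]
After op 12 (push 19): stack=[3,19] mem=[2,2,0,0]
After op 13 (pop): stack=[3] mem=[2,2,0,0]
After op 14 (push 6): stack=[3,6] mem=[2,2,0,0]

Answer: 2 2 0 0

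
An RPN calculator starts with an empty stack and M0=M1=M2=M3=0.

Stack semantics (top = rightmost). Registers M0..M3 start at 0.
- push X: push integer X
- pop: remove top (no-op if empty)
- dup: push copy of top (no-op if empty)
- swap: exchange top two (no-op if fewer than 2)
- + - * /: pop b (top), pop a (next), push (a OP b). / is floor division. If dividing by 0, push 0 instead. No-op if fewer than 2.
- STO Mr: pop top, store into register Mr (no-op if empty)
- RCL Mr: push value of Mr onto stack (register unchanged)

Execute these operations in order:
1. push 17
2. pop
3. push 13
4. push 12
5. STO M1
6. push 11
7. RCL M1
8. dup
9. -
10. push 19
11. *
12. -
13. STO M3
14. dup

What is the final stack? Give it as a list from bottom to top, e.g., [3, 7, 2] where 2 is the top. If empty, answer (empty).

Answer: [13, 13]

Derivation:
After op 1 (push 17): stack=[17] mem=[0,0,0,0]
After op 2 (pop): stack=[empty] mem=[0,0,0,0]
After op 3 (push 13): stack=[13] mem=[0,0,0,0]
After op 4 (push 12): stack=[13,12] mem=[0,0,0,0]
After op 5 (STO M1): stack=[13] mem=[0,12,0,0]
After op 6 (push 11): stack=[13,11] mem=[0,12,0,0]
After op 7 (RCL M1): stack=[13,11,12] mem=[0,12,0,0]
After op 8 (dup): stack=[13,11,12,12] mem=[0,12,0,0]
After op 9 (-): stack=[13,11,0] mem=[0,12,0,0]
After op 10 (push 19): stack=[13,11,0,19] mem=[0,12,0,0]
After op 11 (*): stack=[13,11,0] mem=[0,12,0,0]
After op 12 (-): stack=[13,11] mem=[0,12,0,0]
After op 13 (STO M3): stack=[13] mem=[0,12,0,11]
After op 14 (dup): stack=[13,13] mem=[0,12,0,11]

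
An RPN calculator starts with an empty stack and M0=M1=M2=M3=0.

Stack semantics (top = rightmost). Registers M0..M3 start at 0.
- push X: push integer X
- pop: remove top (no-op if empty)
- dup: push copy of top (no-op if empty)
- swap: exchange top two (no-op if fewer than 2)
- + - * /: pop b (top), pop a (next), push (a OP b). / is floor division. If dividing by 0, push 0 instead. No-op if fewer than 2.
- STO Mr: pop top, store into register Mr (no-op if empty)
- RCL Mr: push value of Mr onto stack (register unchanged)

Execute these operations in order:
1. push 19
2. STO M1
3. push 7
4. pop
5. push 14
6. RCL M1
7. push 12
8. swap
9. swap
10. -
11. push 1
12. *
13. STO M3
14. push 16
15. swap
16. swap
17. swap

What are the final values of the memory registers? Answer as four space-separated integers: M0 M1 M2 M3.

After op 1 (push 19): stack=[19] mem=[0,0,0,0]
After op 2 (STO M1): stack=[empty] mem=[0,19,0,0]
After op 3 (push 7): stack=[7] mem=[0,19,0,0]
After op 4 (pop): stack=[empty] mem=[0,19,0,0]
After op 5 (push 14): stack=[14] mem=[0,19,0,0]
After op 6 (RCL M1): stack=[14,19] mem=[0,19,0,0]
After op 7 (push 12): stack=[14,19,12] mem=[0,19,0,0]
After op 8 (swap): stack=[14,12,19] mem=[0,19,0,0]
After op 9 (swap): stack=[14,19,12] mem=[0,19,0,0]
After op 10 (-): stack=[14,7] mem=[0,19,0,0]
After op 11 (push 1): stack=[14,7,1] mem=[0,19,0,0]
After op 12 (*): stack=[14,7] mem=[0,19,0,0]
After op 13 (STO M3): stack=[14] mem=[0,19,0,7]
After op 14 (push 16): stack=[14,16] mem=[0,19,0,7]
After op 15 (swap): stack=[16,14] mem=[0,19,0,7]
After op 16 (swap): stack=[14,16] mem=[0,19,0,7]
After op 17 (swap): stack=[16,14] mem=[0,19,0,7]

Answer: 0 19 0 7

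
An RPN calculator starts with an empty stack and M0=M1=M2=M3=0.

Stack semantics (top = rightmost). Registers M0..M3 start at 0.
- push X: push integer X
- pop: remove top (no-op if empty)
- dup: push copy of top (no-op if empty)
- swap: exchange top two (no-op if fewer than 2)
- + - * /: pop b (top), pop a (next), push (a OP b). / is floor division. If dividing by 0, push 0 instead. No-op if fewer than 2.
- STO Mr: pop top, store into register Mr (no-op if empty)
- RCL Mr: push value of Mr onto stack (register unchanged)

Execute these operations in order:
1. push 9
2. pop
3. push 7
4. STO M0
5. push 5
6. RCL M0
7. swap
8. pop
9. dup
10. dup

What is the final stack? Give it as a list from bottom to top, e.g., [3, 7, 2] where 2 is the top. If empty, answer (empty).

Answer: [7, 7, 7]

Derivation:
After op 1 (push 9): stack=[9] mem=[0,0,0,0]
After op 2 (pop): stack=[empty] mem=[0,0,0,0]
After op 3 (push 7): stack=[7] mem=[0,0,0,0]
After op 4 (STO M0): stack=[empty] mem=[7,0,0,0]
After op 5 (push 5): stack=[5] mem=[7,0,0,0]
After op 6 (RCL M0): stack=[5,7] mem=[7,0,0,0]
After op 7 (swap): stack=[7,5] mem=[7,0,0,0]
After op 8 (pop): stack=[7] mem=[7,0,0,0]
After op 9 (dup): stack=[7,7] mem=[7,0,0,0]
After op 10 (dup): stack=[7,7,7] mem=[7,0,0,0]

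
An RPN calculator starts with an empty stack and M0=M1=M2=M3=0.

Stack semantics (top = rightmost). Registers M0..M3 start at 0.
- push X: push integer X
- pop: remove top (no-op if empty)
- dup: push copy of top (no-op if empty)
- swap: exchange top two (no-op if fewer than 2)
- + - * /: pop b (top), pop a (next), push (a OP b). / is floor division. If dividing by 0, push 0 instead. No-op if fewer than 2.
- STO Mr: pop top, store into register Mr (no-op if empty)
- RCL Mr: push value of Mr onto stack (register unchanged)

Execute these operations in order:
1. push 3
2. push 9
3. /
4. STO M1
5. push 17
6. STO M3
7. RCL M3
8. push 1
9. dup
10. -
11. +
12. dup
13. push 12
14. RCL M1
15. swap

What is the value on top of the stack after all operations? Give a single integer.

After op 1 (push 3): stack=[3] mem=[0,0,0,0]
After op 2 (push 9): stack=[3,9] mem=[0,0,0,0]
After op 3 (/): stack=[0] mem=[0,0,0,0]
After op 4 (STO M1): stack=[empty] mem=[0,0,0,0]
After op 5 (push 17): stack=[17] mem=[0,0,0,0]
After op 6 (STO M3): stack=[empty] mem=[0,0,0,17]
After op 7 (RCL M3): stack=[17] mem=[0,0,0,17]
After op 8 (push 1): stack=[17,1] mem=[0,0,0,17]
After op 9 (dup): stack=[17,1,1] mem=[0,0,0,17]
After op 10 (-): stack=[17,0] mem=[0,0,0,17]
After op 11 (+): stack=[17] mem=[0,0,0,17]
After op 12 (dup): stack=[17,17] mem=[0,0,0,17]
After op 13 (push 12): stack=[17,17,12] mem=[0,0,0,17]
After op 14 (RCL M1): stack=[17,17,12,0] mem=[0,0,0,17]
After op 15 (swap): stack=[17,17,0,12] mem=[0,0,0,17]

Answer: 12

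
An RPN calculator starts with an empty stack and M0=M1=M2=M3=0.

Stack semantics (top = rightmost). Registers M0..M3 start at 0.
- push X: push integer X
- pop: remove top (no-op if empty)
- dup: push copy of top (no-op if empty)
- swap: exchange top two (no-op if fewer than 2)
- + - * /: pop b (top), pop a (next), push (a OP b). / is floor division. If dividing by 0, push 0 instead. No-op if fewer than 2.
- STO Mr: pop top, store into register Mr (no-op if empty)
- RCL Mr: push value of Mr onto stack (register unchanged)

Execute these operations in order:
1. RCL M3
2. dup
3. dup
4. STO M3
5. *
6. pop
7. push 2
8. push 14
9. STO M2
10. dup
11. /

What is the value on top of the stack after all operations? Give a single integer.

Answer: 1

Derivation:
After op 1 (RCL M3): stack=[0] mem=[0,0,0,0]
After op 2 (dup): stack=[0,0] mem=[0,0,0,0]
After op 3 (dup): stack=[0,0,0] mem=[0,0,0,0]
After op 4 (STO M3): stack=[0,0] mem=[0,0,0,0]
After op 5 (*): stack=[0] mem=[0,0,0,0]
After op 6 (pop): stack=[empty] mem=[0,0,0,0]
After op 7 (push 2): stack=[2] mem=[0,0,0,0]
After op 8 (push 14): stack=[2,14] mem=[0,0,0,0]
After op 9 (STO M2): stack=[2] mem=[0,0,14,0]
After op 10 (dup): stack=[2,2] mem=[0,0,14,0]
After op 11 (/): stack=[1] mem=[0,0,14,0]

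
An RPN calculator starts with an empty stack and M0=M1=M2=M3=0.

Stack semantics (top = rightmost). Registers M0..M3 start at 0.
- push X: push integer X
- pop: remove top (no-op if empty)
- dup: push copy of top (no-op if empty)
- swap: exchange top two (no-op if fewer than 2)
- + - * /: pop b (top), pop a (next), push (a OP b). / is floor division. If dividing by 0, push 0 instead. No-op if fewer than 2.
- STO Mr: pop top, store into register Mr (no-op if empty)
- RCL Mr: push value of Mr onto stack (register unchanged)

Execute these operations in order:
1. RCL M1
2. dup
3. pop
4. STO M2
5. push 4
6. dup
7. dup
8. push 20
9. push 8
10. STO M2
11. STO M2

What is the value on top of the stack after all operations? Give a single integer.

Answer: 4

Derivation:
After op 1 (RCL M1): stack=[0] mem=[0,0,0,0]
After op 2 (dup): stack=[0,0] mem=[0,0,0,0]
After op 3 (pop): stack=[0] mem=[0,0,0,0]
After op 4 (STO M2): stack=[empty] mem=[0,0,0,0]
After op 5 (push 4): stack=[4] mem=[0,0,0,0]
After op 6 (dup): stack=[4,4] mem=[0,0,0,0]
After op 7 (dup): stack=[4,4,4] mem=[0,0,0,0]
After op 8 (push 20): stack=[4,4,4,20] mem=[0,0,0,0]
After op 9 (push 8): stack=[4,4,4,20,8] mem=[0,0,0,0]
After op 10 (STO M2): stack=[4,4,4,20] mem=[0,0,8,0]
After op 11 (STO M2): stack=[4,4,4] mem=[0,0,20,0]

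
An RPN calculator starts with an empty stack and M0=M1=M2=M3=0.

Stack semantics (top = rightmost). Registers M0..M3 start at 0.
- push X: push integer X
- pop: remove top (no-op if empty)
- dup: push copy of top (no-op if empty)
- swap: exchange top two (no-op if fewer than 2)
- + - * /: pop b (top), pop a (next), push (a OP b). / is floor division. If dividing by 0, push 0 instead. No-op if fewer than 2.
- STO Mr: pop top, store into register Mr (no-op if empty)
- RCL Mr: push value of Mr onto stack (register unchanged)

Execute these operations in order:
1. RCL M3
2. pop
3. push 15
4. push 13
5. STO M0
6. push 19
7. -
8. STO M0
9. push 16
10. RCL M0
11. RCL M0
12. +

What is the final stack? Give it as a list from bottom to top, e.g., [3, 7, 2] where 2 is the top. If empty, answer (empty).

After op 1 (RCL M3): stack=[0] mem=[0,0,0,0]
After op 2 (pop): stack=[empty] mem=[0,0,0,0]
After op 3 (push 15): stack=[15] mem=[0,0,0,0]
After op 4 (push 13): stack=[15,13] mem=[0,0,0,0]
After op 5 (STO M0): stack=[15] mem=[13,0,0,0]
After op 6 (push 19): stack=[15,19] mem=[13,0,0,0]
After op 7 (-): stack=[-4] mem=[13,0,0,0]
After op 8 (STO M0): stack=[empty] mem=[-4,0,0,0]
After op 9 (push 16): stack=[16] mem=[-4,0,0,0]
After op 10 (RCL M0): stack=[16,-4] mem=[-4,0,0,0]
After op 11 (RCL M0): stack=[16,-4,-4] mem=[-4,0,0,0]
After op 12 (+): stack=[16,-8] mem=[-4,0,0,0]

Answer: [16, -8]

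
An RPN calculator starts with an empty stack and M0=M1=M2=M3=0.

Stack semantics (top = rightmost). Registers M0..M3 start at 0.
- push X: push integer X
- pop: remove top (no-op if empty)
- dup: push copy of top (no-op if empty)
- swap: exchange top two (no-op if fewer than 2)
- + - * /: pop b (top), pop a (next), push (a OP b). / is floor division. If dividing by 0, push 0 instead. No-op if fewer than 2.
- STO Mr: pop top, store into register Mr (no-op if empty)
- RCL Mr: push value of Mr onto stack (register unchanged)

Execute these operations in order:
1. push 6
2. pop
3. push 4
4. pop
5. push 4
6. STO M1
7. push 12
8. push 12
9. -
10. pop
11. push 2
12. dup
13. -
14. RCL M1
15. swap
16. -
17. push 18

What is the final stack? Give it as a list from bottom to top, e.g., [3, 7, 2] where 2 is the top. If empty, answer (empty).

After op 1 (push 6): stack=[6] mem=[0,0,0,0]
After op 2 (pop): stack=[empty] mem=[0,0,0,0]
After op 3 (push 4): stack=[4] mem=[0,0,0,0]
After op 4 (pop): stack=[empty] mem=[0,0,0,0]
After op 5 (push 4): stack=[4] mem=[0,0,0,0]
After op 6 (STO M1): stack=[empty] mem=[0,4,0,0]
After op 7 (push 12): stack=[12] mem=[0,4,0,0]
After op 8 (push 12): stack=[12,12] mem=[0,4,0,0]
After op 9 (-): stack=[0] mem=[0,4,0,0]
After op 10 (pop): stack=[empty] mem=[0,4,0,0]
After op 11 (push 2): stack=[2] mem=[0,4,0,0]
After op 12 (dup): stack=[2,2] mem=[0,4,0,0]
After op 13 (-): stack=[0] mem=[0,4,0,0]
After op 14 (RCL M1): stack=[0,4] mem=[0,4,0,0]
After op 15 (swap): stack=[4,0] mem=[0,4,0,0]
After op 16 (-): stack=[4] mem=[0,4,0,0]
After op 17 (push 18): stack=[4,18] mem=[0,4,0,0]

Answer: [4, 18]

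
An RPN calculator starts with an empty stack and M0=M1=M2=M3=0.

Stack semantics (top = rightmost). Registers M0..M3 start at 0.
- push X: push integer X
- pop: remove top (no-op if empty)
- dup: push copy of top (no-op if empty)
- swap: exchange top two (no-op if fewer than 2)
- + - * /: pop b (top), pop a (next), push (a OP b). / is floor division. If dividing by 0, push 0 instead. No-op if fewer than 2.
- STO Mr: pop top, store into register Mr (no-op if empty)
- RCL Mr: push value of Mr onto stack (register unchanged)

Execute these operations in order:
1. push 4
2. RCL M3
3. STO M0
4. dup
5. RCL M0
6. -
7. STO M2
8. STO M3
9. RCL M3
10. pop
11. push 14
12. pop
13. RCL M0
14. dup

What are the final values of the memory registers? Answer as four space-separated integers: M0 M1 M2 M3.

Answer: 0 0 4 4

Derivation:
After op 1 (push 4): stack=[4] mem=[0,0,0,0]
After op 2 (RCL M3): stack=[4,0] mem=[0,0,0,0]
After op 3 (STO M0): stack=[4] mem=[0,0,0,0]
After op 4 (dup): stack=[4,4] mem=[0,0,0,0]
After op 5 (RCL M0): stack=[4,4,0] mem=[0,0,0,0]
After op 6 (-): stack=[4,4] mem=[0,0,0,0]
After op 7 (STO M2): stack=[4] mem=[0,0,4,0]
After op 8 (STO M3): stack=[empty] mem=[0,0,4,4]
After op 9 (RCL M3): stack=[4] mem=[0,0,4,4]
After op 10 (pop): stack=[empty] mem=[0,0,4,4]
After op 11 (push 14): stack=[14] mem=[0,0,4,4]
After op 12 (pop): stack=[empty] mem=[0,0,4,4]
After op 13 (RCL M0): stack=[0] mem=[0,0,4,4]
After op 14 (dup): stack=[0,0] mem=[0,0,4,4]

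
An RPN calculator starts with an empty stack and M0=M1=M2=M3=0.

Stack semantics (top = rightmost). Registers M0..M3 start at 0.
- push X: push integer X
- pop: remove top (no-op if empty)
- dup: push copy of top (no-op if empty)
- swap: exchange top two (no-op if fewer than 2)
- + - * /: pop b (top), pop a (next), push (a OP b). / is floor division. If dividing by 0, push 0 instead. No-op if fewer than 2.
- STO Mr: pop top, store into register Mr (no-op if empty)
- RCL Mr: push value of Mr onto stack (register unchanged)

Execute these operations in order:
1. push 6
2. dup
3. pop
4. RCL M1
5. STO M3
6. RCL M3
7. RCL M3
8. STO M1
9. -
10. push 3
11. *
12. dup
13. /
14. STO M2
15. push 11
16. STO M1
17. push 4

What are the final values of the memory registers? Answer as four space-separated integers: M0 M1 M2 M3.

After op 1 (push 6): stack=[6] mem=[0,0,0,0]
After op 2 (dup): stack=[6,6] mem=[0,0,0,0]
After op 3 (pop): stack=[6] mem=[0,0,0,0]
After op 4 (RCL M1): stack=[6,0] mem=[0,0,0,0]
After op 5 (STO M3): stack=[6] mem=[0,0,0,0]
After op 6 (RCL M3): stack=[6,0] mem=[0,0,0,0]
After op 7 (RCL M3): stack=[6,0,0] mem=[0,0,0,0]
After op 8 (STO M1): stack=[6,0] mem=[0,0,0,0]
After op 9 (-): stack=[6] mem=[0,0,0,0]
After op 10 (push 3): stack=[6,3] mem=[0,0,0,0]
After op 11 (*): stack=[18] mem=[0,0,0,0]
After op 12 (dup): stack=[18,18] mem=[0,0,0,0]
After op 13 (/): stack=[1] mem=[0,0,0,0]
After op 14 (STO M2): stack=[empty] mem=[0,0,1,0]
After op 15 (push 11): stack=[11] mem=[0,0,1,0]
After op 16 (STO M1): stack=[empty] mem=[0,11,1,0]
After op 17 (push 4): stack=[4] mem=[0,11,1,0]

Answer: 0 11 1 0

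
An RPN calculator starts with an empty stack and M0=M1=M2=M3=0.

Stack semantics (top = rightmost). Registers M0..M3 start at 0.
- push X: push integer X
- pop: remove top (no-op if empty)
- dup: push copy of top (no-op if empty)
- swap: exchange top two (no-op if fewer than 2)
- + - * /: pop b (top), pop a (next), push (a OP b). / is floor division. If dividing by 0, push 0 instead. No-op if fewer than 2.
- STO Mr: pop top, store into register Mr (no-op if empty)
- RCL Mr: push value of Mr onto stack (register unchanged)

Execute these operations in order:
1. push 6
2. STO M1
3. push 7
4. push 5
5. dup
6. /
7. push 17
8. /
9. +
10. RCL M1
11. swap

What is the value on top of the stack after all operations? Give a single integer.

After op 1 (push 6): stack=[6] mem=[0,0,0,0]
After op 2 (STO M1): stack=[empty] mem=[0,6,0,0]
After op 3 (push 7): stack=[7] mem=[0,6,0,0]
After op 4 (push 5): stack=[7,5] mem=[0,6,0,0]
After op 5 (dup): stack=[7,5,5] mem=[0,6,0,0]
After op 6 (/): stack=[7,1] mem=[0,6,0,0]
After op 7 (push 17): stack=[7,1,17] mem=[0,6,0,0]
After op 8 (/): stack=[7,0] mem=[0,6,0,0]
After op 9 (+): stack=[7] mem=[0,6,0,0]
After op 10 (RCL M1): stack=[7,6] mem=[0,6,0,0]
After op 11 (swap): stack=[6,7] mem=[0,6,0,0]

Answer: 7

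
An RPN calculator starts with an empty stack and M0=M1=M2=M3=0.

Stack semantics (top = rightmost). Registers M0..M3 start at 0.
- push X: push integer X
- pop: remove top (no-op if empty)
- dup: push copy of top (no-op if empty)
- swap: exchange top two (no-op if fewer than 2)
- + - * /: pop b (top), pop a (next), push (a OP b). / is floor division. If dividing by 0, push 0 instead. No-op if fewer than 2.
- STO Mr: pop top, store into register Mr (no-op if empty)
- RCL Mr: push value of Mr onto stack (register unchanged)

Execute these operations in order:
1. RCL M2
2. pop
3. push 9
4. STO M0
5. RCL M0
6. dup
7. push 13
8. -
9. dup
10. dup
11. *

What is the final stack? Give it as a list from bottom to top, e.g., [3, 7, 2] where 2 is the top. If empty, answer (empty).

After op 1 (RCL M2): stack=[0] mem=[0,0,0,0]
After op 2 (pop): stack=[empty] mem=[0,0,0,0]
After op 3 (push 9): stack=[9] mem=[0,0,0,0]
After op 4 (STO M0): stack=[empty] mem=[9,0,0,0]
After op 5 (RCL M0): stack=[9] mem=[9,0,0,0]
After op 6 (dup): stack=[9,9] mem=[9,0,0,0]
After op 7 (push 13): stack=[9,9,13] mem=[9,0,0,0]
After op 8 (-): stack=[9,-4] mem=[9,0,0,0]
After op 9 (dup): stack=[9,-4,-4] mem=[9,0,0,0]
After op 10 (dup): stack=[9,-4,-4,-4] mem=[9,0,0,0]
After op 11 (*): stack=[9,-4,16] mem=[9,0,0,0]

Answer: [9, -4, 16]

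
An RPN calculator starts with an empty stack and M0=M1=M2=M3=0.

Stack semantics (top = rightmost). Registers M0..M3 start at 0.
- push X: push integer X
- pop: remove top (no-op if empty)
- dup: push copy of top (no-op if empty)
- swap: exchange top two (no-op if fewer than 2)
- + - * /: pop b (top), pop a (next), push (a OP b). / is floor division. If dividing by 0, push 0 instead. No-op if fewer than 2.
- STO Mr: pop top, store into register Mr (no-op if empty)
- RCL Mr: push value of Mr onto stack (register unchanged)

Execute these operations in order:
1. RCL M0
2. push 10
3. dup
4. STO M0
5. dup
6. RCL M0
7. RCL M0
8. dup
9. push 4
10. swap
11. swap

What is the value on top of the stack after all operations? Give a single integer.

After op 1 (RCL M0): stack=[0] mem=[0,0,0,0]
After op 2 (push 10): stack=[0,10] mem=[0,0,0,0]
After op 3 (dup): stack=[0,10,10] mem=[0,0,0,0]
After op 4 (STO M0): stack=[0,10] mem=[10,0,0,0]
After op 5 (dup): stack=[0,10,10] mem=[10,0,0,0]
After op 6 (RCL M0): stack=[0,10,10,10] mem=[10,0,0,0]
After op 7 (RCL M0): stack=[0,10,10,10,10] mem=[10,0,0,0]
After op 8 (dup): stack=[0,10,10,10,10,10] mem=[10,0,0,0]
After op 9 (push 4): stack=[0,10,10,10,10,10,4] mem=[10,0,0,0]
After op 10 (swap): stack=[0,10,10,10,10,4,10] mem=[10,0,0,0]
After op 11 (swap): stack=[0,10,10,10,10,10,4] mem=[10,0,0,0]

Answer: 4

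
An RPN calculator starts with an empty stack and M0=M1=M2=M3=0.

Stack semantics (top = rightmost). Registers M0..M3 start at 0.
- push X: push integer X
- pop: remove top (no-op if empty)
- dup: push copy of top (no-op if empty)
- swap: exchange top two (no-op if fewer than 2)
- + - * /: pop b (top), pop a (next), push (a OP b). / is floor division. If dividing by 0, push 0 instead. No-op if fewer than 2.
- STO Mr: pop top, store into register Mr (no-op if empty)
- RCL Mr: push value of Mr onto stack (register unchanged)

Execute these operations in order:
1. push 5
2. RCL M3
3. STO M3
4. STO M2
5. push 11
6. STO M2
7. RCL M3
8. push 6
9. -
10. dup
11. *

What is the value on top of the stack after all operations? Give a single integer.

After op 1 (push 5): stack=[5] mem=[0,0,0,0]
After op 2 (RCL M3): stack=[5,0] mem=[0,0,0,0]
After op 3 (STO M3): stack=[5] mem=[0,0,0,0]
After op 4 (STO M2): stack=[empty] mem=[0,0,5,0]
After op 5 (push 11): stack=[11] mem=[0,0,5,0]
After op 6 (STO M2): stack=[empty] mem=[0,0,11,0]
After op 7 (RCL M3): stack=[0] mem=[0,0,11,0]
After op 8 (push 6): stack=[0,6] mem=[0,0,11,0]
After op 9 (-): stack=[-6] mem=[0,0,11,0]
After op 10 (dup): stack=[-6,-6] mem=[0,0,11,0]
After op 11 (*): stack=[36] mem=[0,0,11,0]

Answer: 36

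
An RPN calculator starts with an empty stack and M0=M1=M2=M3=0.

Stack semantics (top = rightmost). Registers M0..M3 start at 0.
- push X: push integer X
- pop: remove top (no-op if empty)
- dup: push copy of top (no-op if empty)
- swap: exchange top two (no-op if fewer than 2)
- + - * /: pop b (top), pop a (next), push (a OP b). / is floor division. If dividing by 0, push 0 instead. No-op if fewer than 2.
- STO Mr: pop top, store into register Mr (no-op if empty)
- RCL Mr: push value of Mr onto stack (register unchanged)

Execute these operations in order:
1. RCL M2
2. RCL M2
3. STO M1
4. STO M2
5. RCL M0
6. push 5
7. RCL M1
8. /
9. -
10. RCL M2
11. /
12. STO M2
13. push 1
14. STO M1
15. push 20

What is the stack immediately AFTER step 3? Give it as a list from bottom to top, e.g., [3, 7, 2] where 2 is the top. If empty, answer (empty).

After op 1 (RCL M2): stack=[0] mem=[0,0,0,0]
After op 2 (RCL M2): stack=[0,0] mem=[0,0,0,0]
After op 3 (STO M1): stack=[0] mem=[0,0,0,0]

[0]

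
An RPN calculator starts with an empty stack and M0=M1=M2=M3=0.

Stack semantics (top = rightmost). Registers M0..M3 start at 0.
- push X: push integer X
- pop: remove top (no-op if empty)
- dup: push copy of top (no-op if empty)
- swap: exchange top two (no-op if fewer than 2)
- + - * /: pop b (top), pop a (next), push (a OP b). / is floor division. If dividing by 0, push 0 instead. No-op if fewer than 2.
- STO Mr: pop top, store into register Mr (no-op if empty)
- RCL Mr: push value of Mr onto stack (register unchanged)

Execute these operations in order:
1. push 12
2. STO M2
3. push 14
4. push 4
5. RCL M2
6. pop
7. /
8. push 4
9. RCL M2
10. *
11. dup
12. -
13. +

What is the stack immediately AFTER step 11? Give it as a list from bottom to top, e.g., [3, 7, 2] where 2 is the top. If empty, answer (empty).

After op 1 (push 12): stack=[12] mem=[0,0,0,0]
After op 2 (STO M2): stack=[empty] mem=[0,0,12,0]
After op 3 (push 14): stack=[14] mem=[0,0,12,0]
After op 4 (push 4): stack=[14,4] mem=[0,0,12,0]
After op 5 (RCL M2): stack=[14,4,12] mem=[0,0,12,0]
After op 6 (pop): stack=[14,4] mem=[0,0,12,0]
After op 7 (/): stack=[3] mem=[0,0,12,0]
After op 8 (push 4): stack=[3,4] mem=[0,0,12,0]
After op 9 (RCL M2): stack=[3,4,12] mem=[0,0,12,0]
After op 10 (*): stack=[3,48] mem=[0,0,12,0]
After op 11 (dup): stack=[3,48,48] mem=[0,0,12,0]

[3, 48, 48]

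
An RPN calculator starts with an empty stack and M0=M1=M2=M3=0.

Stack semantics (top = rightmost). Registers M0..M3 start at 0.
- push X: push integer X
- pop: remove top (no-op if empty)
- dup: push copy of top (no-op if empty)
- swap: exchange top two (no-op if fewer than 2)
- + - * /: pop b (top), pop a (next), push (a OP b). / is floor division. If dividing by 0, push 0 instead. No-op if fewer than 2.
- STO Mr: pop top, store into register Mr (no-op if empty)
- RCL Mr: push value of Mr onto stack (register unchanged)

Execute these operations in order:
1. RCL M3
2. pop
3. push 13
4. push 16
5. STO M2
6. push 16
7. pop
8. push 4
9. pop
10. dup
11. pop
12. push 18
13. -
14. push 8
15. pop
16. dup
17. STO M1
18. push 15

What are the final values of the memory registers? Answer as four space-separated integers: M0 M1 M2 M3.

Answer: 0 -5 16 0

Derivation:
After op 1 (RCL M3): stack=[0] mem=[0,0,0,0]
After op 2 (pop): stack=[empty] mem=[0,0,0,0]
After op 3 (push 13): stack=[13] mem=[0,0,0,0]
After op 4 (push 16): stack=[13,16] mem=[0,0,0,0]
After op 5 (STO M2): stack=[13] mem=[0,0,16,0]
After op 6 (push 16): stack=[13,16] mem=[0,0,16,0]
After op 7 (pop): stack=[13] mem=[0,0,16,0]
After op 8 (push 4): stack=[13,4] mem=[0,0,16,0]
After op 9 (pop): stack=[13] mem=[0,0,16,0]
After op 10 (dup): stack=[13,13] mem=[0,0,16,0]
After op 11 (pop): stack=[13] mem=[0,0,16,0]
After op 12 (push 18): stack=[13,18] mem=[0,0,16,0]
After op 13 (-): stack=[-5] mem=[0,0,16,0]
After op 14 (push 8): stack=[-5,8] mem=[0,0,16,0]
After op 15 (pop): stack=[-5] mem=[0,0,16,0]
After op 16 (dup): stack=[-5,-5] mem=[0,0,16,0]
After op 17 (STO M1): stack=[-5] mem=[0,-5,16,0]
After op 18 (push 15): stack=[-5,15] mem=[0,-5,16,0]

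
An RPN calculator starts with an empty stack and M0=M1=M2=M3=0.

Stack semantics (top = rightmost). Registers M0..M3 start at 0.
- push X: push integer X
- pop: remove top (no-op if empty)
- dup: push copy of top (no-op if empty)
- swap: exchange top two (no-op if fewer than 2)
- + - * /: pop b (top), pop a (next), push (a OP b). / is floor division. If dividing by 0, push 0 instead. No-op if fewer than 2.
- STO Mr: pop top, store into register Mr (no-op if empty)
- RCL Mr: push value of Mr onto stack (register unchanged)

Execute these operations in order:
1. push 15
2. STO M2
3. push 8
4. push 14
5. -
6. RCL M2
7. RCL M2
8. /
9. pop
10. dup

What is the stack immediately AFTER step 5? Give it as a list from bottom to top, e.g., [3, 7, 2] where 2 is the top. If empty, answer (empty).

After op 1 (push 15): stack=[15] mem=[0,0,0,0]
After op 2 (STO M2): stack=[empty] mem=[0,0,15,0]
After op 3 (push 8): stack=[8] mem=[0,0,15,0]
After op 4 (push 14): stack=[8,14] mem=[0,0,15,0]
After op 5 (-): stack=[-6] mem=[0,0,15,0]

[-6]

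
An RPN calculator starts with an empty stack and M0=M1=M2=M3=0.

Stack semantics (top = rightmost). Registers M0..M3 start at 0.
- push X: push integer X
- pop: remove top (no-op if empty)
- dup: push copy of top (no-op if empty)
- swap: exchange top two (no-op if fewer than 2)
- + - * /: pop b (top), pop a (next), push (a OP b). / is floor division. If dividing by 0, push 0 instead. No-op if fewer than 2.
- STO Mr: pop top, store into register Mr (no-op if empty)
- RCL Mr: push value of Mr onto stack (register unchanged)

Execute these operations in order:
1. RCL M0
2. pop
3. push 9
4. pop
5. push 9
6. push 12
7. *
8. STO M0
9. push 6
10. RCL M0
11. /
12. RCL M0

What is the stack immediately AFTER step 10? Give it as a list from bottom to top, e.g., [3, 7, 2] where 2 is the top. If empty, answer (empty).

After op 1 (RCL M0): stack=[0] mem=[0,0,0,0]
After op 2 (pop): stack=[empty] mem=[0,0,0,0]
After op 3 (push 9): stack=[9] mem=[0,0,0,0]
After op 4 (pop): stack=[empty] mem=[0,0,0,0]
After op 5 (push 9): stack=[9] mem=[0,0,0,0]
After op 6 (push 12): stack=[9,12] mem=[0,0,0,0]
After op 7 (*): stack=[108] mem=[0,0,0,0]
After op 8 (STO M0): stack=[empty] mem=[108,0,0,0]
After op 9 (push 6): stack=[6] mem=[108,0,0,0]
After op 10 (RCL M0): stack=[6,108] mem=[108,0,0,0]

[6, 108]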